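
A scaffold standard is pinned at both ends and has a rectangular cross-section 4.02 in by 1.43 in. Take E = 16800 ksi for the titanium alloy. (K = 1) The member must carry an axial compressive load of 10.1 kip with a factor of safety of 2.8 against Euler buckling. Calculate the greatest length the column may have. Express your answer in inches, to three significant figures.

Buckling occurs about the weak axis: I_min = h·b³/12 with b = 1.43 in (the shorter side).
I_min = 4.02×1.43³/12 = 0.9796 in⁴
Required critical load P_cr = n·P = 2.8 × 10.1 = 28.28 kip = 2.828×10^4 lb
From P_cr = π²EI/(K·L)²:  L = (1/K)·√(π²EI/P_cr) = (1/1)·√(π²×1.68×10^7×0.9796/2.828×10^4)
L = 75.8 in

L_max ≈ 75.8 in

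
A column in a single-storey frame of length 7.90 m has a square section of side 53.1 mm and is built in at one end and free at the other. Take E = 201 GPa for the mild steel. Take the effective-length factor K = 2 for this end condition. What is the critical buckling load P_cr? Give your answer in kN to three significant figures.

I = a⁴/12 = 53.1⁴/12 = 6.625×10^5 mm⁴
I = 6.625×10^5 mm⁴ = 6.625×10^-7 m⁴
Effective length L_e = K·L = 2 × 7.90 = 15.80 m
P_cr = π²EI / L_e² = π² × 201×10⁹ × 6.625×10^-7 / 15.80² = 5.265×10^3 N

P_cr ≈ 5.26 kN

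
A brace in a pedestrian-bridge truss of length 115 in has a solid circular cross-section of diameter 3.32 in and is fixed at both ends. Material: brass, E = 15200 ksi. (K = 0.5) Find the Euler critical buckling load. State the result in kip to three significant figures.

P_cr ≈ 271 kip

I = πd⁴/64 = π×3.32⁴/64 = 5.964 in⁴
Effective length L_e = K·L = 0.5 × 115 = 57.50 in
P_cr = π²EI / L_e² = π² × 15200×10³ × 5.964 / 57.50² = 2.706×10^5 lb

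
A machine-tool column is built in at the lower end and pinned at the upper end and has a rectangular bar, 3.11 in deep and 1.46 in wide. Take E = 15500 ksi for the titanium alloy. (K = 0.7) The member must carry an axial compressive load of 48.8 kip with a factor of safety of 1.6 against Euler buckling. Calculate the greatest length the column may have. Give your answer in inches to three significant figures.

Buckling occurs about the weak axis: I_min = h·b³/12 with b = 1.46 in (the shorter side).
I_min = 3.11×1.46³/12 = 0.8066 in⁴
Required critical load P_cr = n·P = 1.6 × 48.8 = 78.08 kip = 7.808×10^4 lb
From P_cr = π²EI/(K·L)²:  L = (1/K)·√(π²EI/P_cr) = (1/0.7)·√(π²×1.55×10^7×0.8066/7.808×10^4)
L = 56.8 in

L_max ≈ 56.8 in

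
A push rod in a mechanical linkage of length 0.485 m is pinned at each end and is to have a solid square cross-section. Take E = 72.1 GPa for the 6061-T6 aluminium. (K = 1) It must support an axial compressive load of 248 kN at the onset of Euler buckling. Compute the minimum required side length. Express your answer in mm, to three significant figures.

a ≈ 31.5 mm

L_e = K·L = 1 × 0.485 = 0.4850 m
Required I = P_cr·L_e²/(π²E) = 2.480×10^5 × 0.4850² / (π² × 7.21×10^10) = 8.198×10^-8 m⁴
I_req = 8.198×10^4 mm⁴
Solid square: I = a⁴/12  ⇒  a = (12I)^(1/4) = (12×8.198×10^4)^(1/4) = 31.5 mm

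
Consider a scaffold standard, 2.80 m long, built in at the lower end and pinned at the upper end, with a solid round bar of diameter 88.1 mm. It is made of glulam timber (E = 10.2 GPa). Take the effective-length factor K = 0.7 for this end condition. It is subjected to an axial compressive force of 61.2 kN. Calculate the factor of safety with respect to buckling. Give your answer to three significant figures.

I = πd⁴/64 = π×88.1⁴/64 = 2.957×10^6 mm⁴
I = 2.957×10^6 mm⁴ = 2.957×10^-6 m⁴
Effective length L_e = K·L = 0.7 × 2.80 = 1.960 m
P_cr = π²EI / L_e² = π² × 10.2×10⁹ × 2.957×10^-6 / 1.960² = 7.749×10^4 N
Factor of safety n = P_cr / P = 77.493 / 61.2 = 1.27

n ≈ 1.27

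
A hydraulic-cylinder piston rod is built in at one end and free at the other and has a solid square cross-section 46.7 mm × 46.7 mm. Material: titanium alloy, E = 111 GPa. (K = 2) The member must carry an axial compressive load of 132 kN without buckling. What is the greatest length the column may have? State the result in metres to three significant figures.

L_max ≈ 0.907 m

I = a⁴/12 = 46.7⁴/12 = 3.964×10^5 mm⁴
I = 3.964×10^-7 m⁴
At the buckling limit P_cr = P = 1.320×10^5 N
From P_cr = π²EI/(K·L)²:  L = (1/K)·√(π²EI/P_cr) = (1/2)·√(π²×1.11×10^11×3.964×10^-7/1.320×10^5)
L = 0.907 m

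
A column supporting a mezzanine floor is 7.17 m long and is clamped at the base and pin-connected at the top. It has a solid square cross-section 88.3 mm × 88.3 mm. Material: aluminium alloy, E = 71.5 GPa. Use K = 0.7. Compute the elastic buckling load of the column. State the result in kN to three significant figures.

I = a⁴/12 = 88.3⁴/12 = 5.066×10^6 mm⁴
I = 5.066×10^6 mm⁴ = 5.066×10^-6 m⁴
Effective length L_e = K·L = 0.7 × 7.17 = 5.019 m
P_cr = π²EI / L_e² = π² × 71.5×10⁹ × 5.066×10^-6 / 5.019² = 1.419×10^5 N

P_cr ≈ 142 kN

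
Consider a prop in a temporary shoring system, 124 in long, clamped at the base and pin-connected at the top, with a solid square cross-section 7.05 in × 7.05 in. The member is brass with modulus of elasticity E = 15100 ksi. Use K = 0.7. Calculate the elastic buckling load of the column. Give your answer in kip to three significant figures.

I = a⁴/12 = 7.05⁴/12 = 205.9 in⁴
Effective length L_e = K·L = 0.7 × 124 = 86.80 in
P_cr = π²EI / L_e² = π² × 15100×10³ × 205.9 / 86.80² = 4.072×10^6 lb

P_cr ≈ 4070 kip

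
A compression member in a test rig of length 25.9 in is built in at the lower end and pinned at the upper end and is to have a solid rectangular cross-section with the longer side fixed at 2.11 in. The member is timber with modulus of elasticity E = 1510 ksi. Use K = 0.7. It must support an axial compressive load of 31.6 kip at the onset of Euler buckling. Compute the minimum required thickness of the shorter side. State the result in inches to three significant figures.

L_e = K·L = 0.7 × 25.9 = 18.13 in
Required I = P_cr·L_e²/(π²E) = 3.160×10^4 × 18.13² / (π² × 1.51×10^6) = 0.6970 in⁴
Rectangle, weak axis: I_min = h·b³/12 with h = 2.11 in fixed  ⇒  b = (12I/h)^(1/3) = 1.58 in

b ≈ 1.58 in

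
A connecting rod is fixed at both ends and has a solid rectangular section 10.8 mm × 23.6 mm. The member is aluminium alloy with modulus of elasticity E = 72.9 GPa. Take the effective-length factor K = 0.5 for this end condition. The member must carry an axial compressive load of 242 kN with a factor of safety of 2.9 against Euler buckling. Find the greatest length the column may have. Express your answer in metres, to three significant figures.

L_max ≈ 0.101 m

Buckling occurs about the weak axis: I_min = h·b³/12 with b = 10.8 mm (the shorter side).
I_min = 23.6×10.8³/12 = 2.477×10^3 mm⁴
I = 2.477×10^-9 m⁴
Required critical load P_cr = n·P = 2.9 × 242 = 701.8 kN = 7.018×10^5 N
From P_cr = π²EI/(K·L)²:  L = (1/K)·√(π²EI/P_cr) = (1/0.5)·√(π²×7.29×10^10×2.477×10^-9/7.018×10^5)
L = 0.101 m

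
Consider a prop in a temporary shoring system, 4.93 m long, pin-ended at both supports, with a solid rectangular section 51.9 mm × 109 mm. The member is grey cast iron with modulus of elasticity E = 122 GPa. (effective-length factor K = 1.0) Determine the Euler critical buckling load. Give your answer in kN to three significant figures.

Buckling occurs about the weak axis: I_min = h·b³/12 with b = 51.9 mm (the shorter side).
I_min = 109×51.9³/12 = 1.270×10^6 mm⁴
I = 1.270×10^6 mm⁴ = 1.270×10^-6 m⁴
Effective length L_e = K·L = 1 × 4.93 = 4.930 m
P_cr = π²EI / L_e² = π² × 122×10⁹ × 1.270×10^-6 / 4.930² = 6.291×10^4 N

P_cr ≈ 62.9 kN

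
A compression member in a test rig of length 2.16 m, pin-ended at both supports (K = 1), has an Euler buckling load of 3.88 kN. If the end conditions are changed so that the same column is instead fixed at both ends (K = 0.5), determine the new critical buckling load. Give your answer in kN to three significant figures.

P_cr ≈ 15.5 kN

P_cr ∝ 1/K², so P_cr,new = P_cr,old × (K_old/K_new)² = 3.88 × (1/0.5)²
= 3.88 × 4.000 = 15.5 kN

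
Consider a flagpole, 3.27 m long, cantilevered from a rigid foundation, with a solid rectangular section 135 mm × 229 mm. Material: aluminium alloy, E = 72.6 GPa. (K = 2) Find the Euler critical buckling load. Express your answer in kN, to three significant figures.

P_cr ≈ 787 kN

Buckling occurs about the weak axis: I_min = h·b³/12 with b = 135 mm (the shorter side).
I_min = 229×135³/12 = 4.695×10^7 mm⁴
I = 4.695×10^7 mm⁴ = 4.695×10^-5 m⁴
Effective length L_e = K·L = 2 × 3.27 = 6.540 m
P_cr = π²EI / L_e² = π² × 72.6×10⁹ × 4.695×10^-5 / 6.540² = 7.866×10^5 N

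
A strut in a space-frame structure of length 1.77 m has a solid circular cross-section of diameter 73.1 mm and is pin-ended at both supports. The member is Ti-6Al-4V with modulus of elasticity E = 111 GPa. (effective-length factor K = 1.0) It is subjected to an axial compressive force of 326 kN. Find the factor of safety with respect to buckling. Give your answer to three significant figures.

n ≈ 1.50

I = πd⁴/64 = π×73.1⁴/64 = 1.402×10^6 mm⁴
I = 1.402×10^6 mm⁴ = 1.402×10^-6 m⁴
Effective length L_e = K·L = 1 × 1.77 = 1.770 m
P_cr = π²EI / L_e² = π² × 111×10⁹ × 1.402×10^-6 / 1.770² = 4.901×10^5 N
Factor of safety n = P_cr / P = 490.13 / 326 = 1.50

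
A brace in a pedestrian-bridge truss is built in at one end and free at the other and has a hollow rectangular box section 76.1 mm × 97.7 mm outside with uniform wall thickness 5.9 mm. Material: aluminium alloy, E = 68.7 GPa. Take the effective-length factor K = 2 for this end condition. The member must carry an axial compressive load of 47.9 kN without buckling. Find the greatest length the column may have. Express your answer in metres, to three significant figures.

L_max ≈ 2.44 m

Inner dimensions: h_i = 97.7 − 2×5.9 = 85.90 mm, b_i = 76.1 − 2×5.9 = 64.30 mm
Weak-axis I_min = (h_o·b_o³ − h_i·b_i³)/12 with b_o = 76.1, b_i = 64.30 mm (shorter outer/inner sides).
I_min = (97.7×76.1³ − 85.90×64.30³)/12 = 1.685×10^6 mm⁴
I = 1.685×10^-6 m⁴
At the buckling limit P_cr = P = 4.790×10^4 N
From P_cr = π²EI/(K·L)²:  L = (1/K)·√(π²EI/P_cr) = (1/2)·√(π²×6.87×10^10×1.685×10^-6/4.790×10^4)
L = 2.44 m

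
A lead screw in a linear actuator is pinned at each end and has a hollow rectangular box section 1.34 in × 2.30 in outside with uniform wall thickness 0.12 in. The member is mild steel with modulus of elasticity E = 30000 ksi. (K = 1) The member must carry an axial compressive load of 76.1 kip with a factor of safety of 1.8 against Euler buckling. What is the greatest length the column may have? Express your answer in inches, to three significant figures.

Inner dimensions: h_i = 2.30 − 2×0.12 = 2.060 in, b_i = 1.34 − 2×0.12 = 1.100 in
Weak-axis I_min = (h_o·b_o³ − h_i·b_i³)/12 with b_o = 1.34, b_i = 1.100 in (shorter outer/inner sides).
I_min = (2.30×1.34³ − 2.060×1.100³)/12 = 0.2327 in⁴
Required critical load P_cr = n·P = 1.8 × 76.1 = 137.0 kip = 1.370×10^5 lb
From P_cr = π²EI/(K·L)²:  L = (1/K)·√(π²EI/P_cr) = (1/1)·√(π²×3.00×10^7×0.2327/1.370×10^5)
L = 22.4 in

L_max ≈ 22.4 in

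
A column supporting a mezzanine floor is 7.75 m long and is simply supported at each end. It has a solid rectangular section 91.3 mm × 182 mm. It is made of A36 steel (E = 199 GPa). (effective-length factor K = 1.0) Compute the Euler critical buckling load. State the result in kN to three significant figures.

P_cr ≈ 377 kN

Buckling occurs about the weak axis: I_min = h·b³/12 with b = 91.3 mm (the shorter side).
I_min = 182×91.3³/12 = 1.154×10^7 mm⁴
I = 1.154×10^7 mm⁴ = 1.154×10^-5 m⁴
Effective length L_e = K·L = 1 × 7.75 = 7.750 m
P_cr = π²EI / L_e² = π² × 199×10⁹ × 1.154×10^-5 / 7.750² = 3.774×10^5 N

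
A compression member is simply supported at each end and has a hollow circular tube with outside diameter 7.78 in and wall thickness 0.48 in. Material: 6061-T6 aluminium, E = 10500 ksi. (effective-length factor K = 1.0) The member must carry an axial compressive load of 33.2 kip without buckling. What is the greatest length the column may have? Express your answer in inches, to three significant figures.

L_max ≈ 479 in

Inner diameter d_i = 7.78 − 2×0.48 = 6.820 in
I = π(d_o⁴ − d_i⁴)/64 = π(7.78⁴ − 6.820⁴)/64 = 73.65 in⁴
At the buckling limit P_cr = P = 3.320×10^4 lb
From P_cr = π²EI/(K·L)²:  L = (1/K)·√(π²EI/P_cr) = (1/1)·√(π²×1.05×10^7×73.65/3.320×10^4)
L = 479 in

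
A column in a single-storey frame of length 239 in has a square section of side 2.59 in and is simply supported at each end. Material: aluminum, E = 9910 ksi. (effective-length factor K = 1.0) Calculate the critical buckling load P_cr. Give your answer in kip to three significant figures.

P_cr ≈ 6.42 kip

I = a⁴/12 = 2.59⁴/12 = 3.750 in⁴
Effective length L_e = K·L = 1 × 239 = 239.0 in
P_cr = π²EI / L_e² = π² × 9910×10³ × 3.750 / 239.0² = 6.421×10^3 lb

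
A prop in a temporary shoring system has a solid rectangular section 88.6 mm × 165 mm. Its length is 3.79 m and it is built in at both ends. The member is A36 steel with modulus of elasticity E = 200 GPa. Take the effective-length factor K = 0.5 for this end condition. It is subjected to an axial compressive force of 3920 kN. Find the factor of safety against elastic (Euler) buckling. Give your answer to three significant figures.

Buckling occurs about the weak axis: I_min = h·b³/12 with b = 88.6 mm (the shorter side).
I_min = 165×88.6³/12 = 9.563×10^6 mm⁴
I = 9.563×10^6 mm⁴ = 9.563×10^-6 m⁴
Effective length L_e = K·L = 0.5 × 3.79 = 1.895 m
P_cr = π²EI / L_e² = π² × 200×10⁹ × 9.563×10^-6 / 1.895² = 5.257×10^6 N
Factor of safety n = P_cr / P = 5256.7 / 3920 = 1.34

n ≈ 1.34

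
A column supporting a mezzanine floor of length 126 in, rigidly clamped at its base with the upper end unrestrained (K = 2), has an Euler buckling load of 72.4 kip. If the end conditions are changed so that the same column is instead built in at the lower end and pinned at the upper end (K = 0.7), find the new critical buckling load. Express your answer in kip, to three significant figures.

P_cr ∝ 1/K², so P_cr,new = P_cr,old × (K_old/K_new)² = 72.4 × (2/0.7)²
= 72.4 × 8.163 = 591 kip

P_cr ≈ 591 kip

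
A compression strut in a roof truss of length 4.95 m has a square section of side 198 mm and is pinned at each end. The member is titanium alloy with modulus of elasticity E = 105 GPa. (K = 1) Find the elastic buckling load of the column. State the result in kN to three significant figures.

P_cr ≈ 5420 kN

I = a⁴/12 = 198⁴/12 = 1.281×10^8 mm⁴
I = 1.281×10^8 mm⁴ = 1.281×10^-4 m⁴
Effective length L_e = K·L = 1 × 4.95 = 4.950 m
P_cr = π²EI / L_e² = π² × 105×10⁹ × 1.281×10^-4 / 4.950² = 5.417×10^6 N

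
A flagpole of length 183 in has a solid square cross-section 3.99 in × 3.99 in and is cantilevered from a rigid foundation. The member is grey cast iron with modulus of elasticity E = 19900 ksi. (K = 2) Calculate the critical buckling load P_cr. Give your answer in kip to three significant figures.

P_cr ≈ 31.0 kip

I = a⁴/12 = 3.99⁴/12 = 21.12 in⁴
Effective length L_e = K·L = 2 × 183 = 366.0 in
P_cr = π²EI / L_e² = π² × 19900×10³ × 21.12 / 366.0² = 3.097×10^4 lb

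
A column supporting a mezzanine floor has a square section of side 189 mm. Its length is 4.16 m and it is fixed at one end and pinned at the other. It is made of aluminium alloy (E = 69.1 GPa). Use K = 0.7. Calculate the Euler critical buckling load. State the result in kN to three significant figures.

I = a⁴/12 = 189⁴/12 = 1.063×10^8 mm⁴
I = 1.063×10^8 mm⁴ = 1.063×10^-4 m⁴
Effective length L_e = K·L = 0.7 × 4.16 = 2.912 m
P_cr = π²EI / L_e² = π² × 69.1×10⁹ × 1.063×10^-4 / 2.912² = 8.552×10^6 N

P_cr ≈ 8550 kN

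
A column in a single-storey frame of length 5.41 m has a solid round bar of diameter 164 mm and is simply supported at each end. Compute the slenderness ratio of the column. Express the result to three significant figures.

λ ≈ 132

For a solid circle r = d/4 = 164/4 = 41.00 mm
L_e = K·L = 1 × 5.41 m = 5.410 m = 5410.0 mm
λ = L_e / r_min = 5410.0 / 41.00 = 132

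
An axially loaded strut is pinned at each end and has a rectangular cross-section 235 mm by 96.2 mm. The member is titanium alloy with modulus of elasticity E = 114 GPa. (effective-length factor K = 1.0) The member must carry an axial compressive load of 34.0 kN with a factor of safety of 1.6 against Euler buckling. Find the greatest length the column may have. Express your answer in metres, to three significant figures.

L_max ≈ 19.0 m

Buckling occurs about the weak axis: I_min = h·b³/12 with b = 96.2 mm (the shorter side).
I_min = 235×96.2³/12 = 1.743×10^7 mm⁴
I = 1.743×10^-5 m⁴
Required critical load P_cr = n·P = 1.6 × 34.0 = 54.40 kN = 5.440×10^4 N
From P_cr = π²EI/(K·L)²:  L = (1/K)·√(π²EI/P_cr) = (1/1)·√(π²×1.14×10^11×1.743×10^-5/5.440×10^4)
L = 19.0 m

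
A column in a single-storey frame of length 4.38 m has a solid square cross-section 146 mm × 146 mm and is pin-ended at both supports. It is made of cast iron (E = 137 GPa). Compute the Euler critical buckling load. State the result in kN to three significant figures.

P_cr ≈ 2670 kN

I = a⁴/12 = 146⁴/12 = 3.786×10^7 mm⁴
I = 3.786×10^7 mm⁴ = 3.786×10^-5 m⁴
Effective length L_e = K·L = 1 × 4.38 = 4.380 m
P_cr = π²EI / L_e² = π² × 137×10⁹ × 3.786×10^-5 / 4.380² = 2.669×10^6 N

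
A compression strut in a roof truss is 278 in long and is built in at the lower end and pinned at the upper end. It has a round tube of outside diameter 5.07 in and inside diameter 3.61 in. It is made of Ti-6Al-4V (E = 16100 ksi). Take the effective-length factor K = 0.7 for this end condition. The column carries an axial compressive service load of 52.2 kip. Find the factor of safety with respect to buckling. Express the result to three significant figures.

n ≈ 1.94

d_o = 5.07 in, d_i = 3.61 in
I = π(d_o⁴ − d_i⁴)/64 = π(5.07⁴ − 3.610⁴)/64 = 24.10 in⁴
Effective length L_e = K·L = 0.7 × 278 = 194.6 in
P_cr = π²EI / L_e² = π² × 16100×10³ × 24.10 / 194.6² = 1.011×10^5 lb
Factor of safety n = P_cr / P = 101.11 / 52.2 = 1.94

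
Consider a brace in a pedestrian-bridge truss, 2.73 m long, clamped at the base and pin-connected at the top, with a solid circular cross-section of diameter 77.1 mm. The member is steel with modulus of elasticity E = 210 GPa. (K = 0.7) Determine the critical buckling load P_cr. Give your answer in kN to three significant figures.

I = πd⁴/64 = π×77.1⁴/64 = 1.735×10^6 mm⁴
I = 1.735×10^6 mm⁴ = 1.735×10^-6 m⁴
Effective length L_e = K·L = 0.7 × 2.73 = 1.911 m
P_cr = π²EI / L_e² = π² × 210×10⁹ × 1.735×10^-6 / 1.911² = 9.844×10^5 N

P_cr ≈ 984 kN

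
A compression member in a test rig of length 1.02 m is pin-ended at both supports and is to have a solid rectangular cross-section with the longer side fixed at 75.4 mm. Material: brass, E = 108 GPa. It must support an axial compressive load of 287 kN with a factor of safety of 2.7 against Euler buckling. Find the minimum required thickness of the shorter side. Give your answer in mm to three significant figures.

Required P_cr = n·P = 2.7 × 287 = 774.9 kN
L_e = K·L = 1 × 1.02 = 1.020 m
Required I = P_cr·L_e²/(π²E) = 7.749×10^5 × 1.020² / (π² × 1.08×10^11) = 7.563×10^-7 m⁴
I_req = 7.563×10^5 mm⁴
Rectangle, weak axis: I_min = h·b³/12 with h = 75.4 mm fixed  ⇒  b = (12I/h)^(1/3) = 49.4 mm

b ≈ 49.4 mm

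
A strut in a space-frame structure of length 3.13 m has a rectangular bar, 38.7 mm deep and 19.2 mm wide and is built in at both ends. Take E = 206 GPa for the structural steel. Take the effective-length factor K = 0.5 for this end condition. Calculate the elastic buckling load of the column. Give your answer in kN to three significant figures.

P_cr ≈ 18.9 kN

Buckling occurs about the weak axis: I_min = h·b³/12 with b = 19.2 mm (the shorter side).
I_min = 38.7×19.2³/12 = 2.283×10^4 mm⁴
I = 2.283×10^4 mm⁴ = 2.283×10^-8 m⁴
Effective length L_e = K·L = 0.5 × 3.13 = 1.565 m
P_cr = π²EI / L_e² = π² × 206×10⁹ × 2.283×10^-8 / 1.565² = 1.895×10^4 N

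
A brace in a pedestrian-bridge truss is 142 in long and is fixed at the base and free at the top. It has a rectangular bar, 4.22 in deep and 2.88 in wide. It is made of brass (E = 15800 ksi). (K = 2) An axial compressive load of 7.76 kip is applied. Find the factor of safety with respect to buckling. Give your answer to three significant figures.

Buckling occurs about the weak axis: I_min = h·b³/12 with b = 2.88 in (the shorter side).
I_min = 4.22×2.88³/12 = 8.401 in⁴
Effective length L_e = K·L = 2 × 142 = 284.0 in
P_cr = π²EI / L_e² = π² × 15800×10³ × 8.401 / 284.0² = 1.624×10^4 lb
Factor of safety n = P_cr / P = 16.242 / 7.76 = 2.09

n ≈ 2.09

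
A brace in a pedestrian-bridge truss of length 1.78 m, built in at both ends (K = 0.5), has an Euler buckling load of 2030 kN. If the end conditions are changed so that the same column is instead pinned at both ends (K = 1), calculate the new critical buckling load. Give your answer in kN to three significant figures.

P_cr ≈ 508 kN

P_cr ∝ 1/K², so P_cr,new = P_cr,old × (K_old/K_new)² = 2030 × (0.5/1)²
= 2030 × 0.2500 = 508 kN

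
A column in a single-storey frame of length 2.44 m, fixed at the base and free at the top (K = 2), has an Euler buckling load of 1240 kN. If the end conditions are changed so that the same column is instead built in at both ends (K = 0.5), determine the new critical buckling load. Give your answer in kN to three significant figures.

P_cr ≈ 19800 kN

P_cr ∝ 1/K², so P_cr,new = P_cr,old × (K_old/K_new)² = 1240 × (2/0.5)²
= 1240 × 16.00 = 19800 kN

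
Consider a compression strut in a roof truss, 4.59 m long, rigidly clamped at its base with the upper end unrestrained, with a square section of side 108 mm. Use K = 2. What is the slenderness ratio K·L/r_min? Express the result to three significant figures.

For a square r = a/√12 = 108/√12 = 31.18 mm
L_e = K·L = 2 × 4.59 m = 9.180 m = 9180.0 mm
λ = L_e / r_min = 9180.0 / 31.18 = 294

λ ≈ 294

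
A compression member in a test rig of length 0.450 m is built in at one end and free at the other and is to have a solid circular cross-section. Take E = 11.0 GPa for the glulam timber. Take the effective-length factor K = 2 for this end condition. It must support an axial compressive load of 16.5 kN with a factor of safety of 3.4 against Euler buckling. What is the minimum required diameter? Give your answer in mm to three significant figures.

d ≈ 54.0 mm

Required P_cr = n·P = 3.4 × 16.5 = 56.10 kN
L_e = K·L = 2 × 0.450 = 0.9000 m
Required I = P_cr·L_e²/(π²E) = 5.610×10^4 × 0.9000² / (π² × 1.10×10^10) = 4.186×10^-7 m⁴
I_req = 4.186×10^5 mm⁴
Solid circle: I = πd⁴/64  ⇒  d = (64I/π)^(1/4) = (64×4.186×10^5/π)^(1/4) = 54.0 mm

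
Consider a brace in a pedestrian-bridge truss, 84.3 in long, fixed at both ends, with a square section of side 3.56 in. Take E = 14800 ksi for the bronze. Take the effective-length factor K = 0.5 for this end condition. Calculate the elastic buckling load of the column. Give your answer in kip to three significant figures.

I = a⁴/12 = 3.56⁴/12 = 13.39 in⁴
Effective length L_e = K·L = 0.5 × 84.3 = 42.15 in
P_cr = π²EI / L_e² = π² × 14800×10³ × 13.39 / 42.15² = 1.100×10^6 lb

P_cr ≈ 1100 kip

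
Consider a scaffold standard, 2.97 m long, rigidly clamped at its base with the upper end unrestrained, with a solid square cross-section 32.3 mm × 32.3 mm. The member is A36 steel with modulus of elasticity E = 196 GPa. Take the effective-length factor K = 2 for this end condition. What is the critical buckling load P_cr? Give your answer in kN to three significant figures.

I = a⁴/12 = 32.3⁴/12 = 9.070×10^4 mm⁴
I = 9.070×10^4 mm⁴ = 9.070×10^-8 m⁴
Effective length L_e = K·L = 2 × 2.97 = 5.940 m
P_cr = π²EI / L_e² = π² × 196×10⁹ × 9.070×10^-8 / 5.940² = 4.973×10^3 N

P_cr ≈ 4.97 kN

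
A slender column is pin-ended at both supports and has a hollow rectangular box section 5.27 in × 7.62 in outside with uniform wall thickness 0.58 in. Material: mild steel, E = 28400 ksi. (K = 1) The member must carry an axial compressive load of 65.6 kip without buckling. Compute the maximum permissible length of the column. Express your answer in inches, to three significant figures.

L_max ≈ 487 in

Inner dimensions: h_i = 7.62 − 2×0.58 = 6.460 in, b_i = 5.27 − 2×0.58 = 4.110 in
Weak-axis I_min = (h_o·b_o³ − h_i·b_i³)/12 with b_o = 5.27, b_i = 4.110 in (shorter outer/inner sides).
I_min = (7.62×5.27³ − 6.460×4.110³)/12 = 55.57 in⁴
At the buckling limit P_cr = P = 6.560×10^4 lb
From P_cr = π²EI/(K·L)²:  L = (1/K)·√(π²EI/P_cr) = (1/1)·√(π²×2.84×10^7×55.57/6.560×10^4)
L = 487 in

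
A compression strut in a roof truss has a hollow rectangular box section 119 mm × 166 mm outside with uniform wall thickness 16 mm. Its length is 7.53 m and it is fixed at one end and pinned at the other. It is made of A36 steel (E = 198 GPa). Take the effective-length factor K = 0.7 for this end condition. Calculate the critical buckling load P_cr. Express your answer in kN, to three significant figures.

Inner dimensions: h_i = 166 − 2×16 = 134.0 mm, b_i = 119 − 2×16 = 87.00 mm
Weak-axis I_min = (h_o·b_o³ − h_i·b_i³)/12 with b_o = 119, b_i = 87.00 mm (shorter outer/inner sides).
I_min = (166×119³ − 134.0×87.00³)/12 = 1.596×10^7 mm⁴
I = 1.596×10^7 mm⁴ = 1.596×10^-5 m⁴
Effective length L_e = K·L = 0.7 × 7.53 = 5.271 m
P_cr = π²EI / L_e² = π² × 198×10⁹ × 1.596×10^-5 / 5.271² = 1.122×10^6 N

P_cr ≈ 1120 kN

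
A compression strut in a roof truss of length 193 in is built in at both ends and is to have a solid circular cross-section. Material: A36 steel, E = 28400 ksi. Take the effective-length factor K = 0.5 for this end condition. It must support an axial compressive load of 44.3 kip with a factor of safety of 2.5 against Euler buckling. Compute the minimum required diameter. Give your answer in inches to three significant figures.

Required P_cr = n·P = 2.5 × 44.3 = 110.8 kip
L_e = K·L = 0.5 × 193 = 96.50 in
Required I = P_cr·L_e²/(π²E) = 1.107×10^5 × 96.50² / (π² × 2.84×10^7) = 3.679 in⁴
Solid circle: I = πd⁴/64  ⇒  d = (64I/π)^(1/4) = (64×3.679/π)^(1/4) = 2.94 in

d ≈ 2.94 in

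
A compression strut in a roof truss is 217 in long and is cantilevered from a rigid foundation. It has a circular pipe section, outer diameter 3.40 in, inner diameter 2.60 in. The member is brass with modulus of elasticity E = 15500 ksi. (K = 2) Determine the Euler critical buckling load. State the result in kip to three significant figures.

P_cr ≈ 3.51 kip

d_o = 3.40 in, d_i = 2.60 in
I = π(d_o⁴ − d_i⁴)/64 = π(3.40⁴ − 2.600⁴)/64 = 4.317 in⁴
Effective length L_e = K·L = 2 × 217 = 434.0 in
P_cr = π²EI / L_e² = π² × 15500×10³ × 4.317 / 434.0² = 3.506×10^3 lb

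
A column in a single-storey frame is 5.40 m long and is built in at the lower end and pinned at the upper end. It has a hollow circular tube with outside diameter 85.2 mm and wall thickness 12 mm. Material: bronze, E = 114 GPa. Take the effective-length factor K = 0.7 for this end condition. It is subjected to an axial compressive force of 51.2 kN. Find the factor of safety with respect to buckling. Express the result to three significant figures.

Inner diameter d_i = 85.2 − 2×12 = 61.20 mm
I = π(d_o⁴ − d_i⁴)/64 = π(85.2⁴ − 61.20⁴)/64 = 1.898×10^6 mm⁴
I = 1.898×10^6 mm⁴ = 1.898×10^-6 m⁴
Effective length L_e = K·L = 0.7 × 5.40 = 3.780 m
P_cr = π²EI / L_e² = π² × 114×10⁹ × 1.898×10^-6 / 3.780² = 1.495×10^5 N
Factor of safety n = P_cr / P = 149.46 / 51.2 = 2.92

n ≈ 2.92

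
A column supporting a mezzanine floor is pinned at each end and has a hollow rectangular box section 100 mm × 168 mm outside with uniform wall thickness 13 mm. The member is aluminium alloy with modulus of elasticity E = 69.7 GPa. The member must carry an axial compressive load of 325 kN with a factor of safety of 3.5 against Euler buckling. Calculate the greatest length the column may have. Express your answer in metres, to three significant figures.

L_max ≈ 2.36 m

Inner dimensions: h_i = 168 − 2×13 = 142.0 mm, b_i = 100 − 2×13 = 74.00 mm
Weak-axis I_min = (h_o·b_o³ − h_i·b_i³)/12 with b_o = 100, b_i = 74.00 mm (shorter outer/inner sides).
I_min = (168×100³ − 142.0×74.00³)/12 = 9.205×10^6 mm⁴
I = 9.205×10^-6 m⁴
Required critical load P_cr = n·P = 3.5 × 325 = 1138 kN = 1.137×10^6 N
From P_cr = π²EI/(K·L)²:  L = (1/K)·√(π²EI/P_cr) = (1/1)·√(π²×6.97×10^10×9.205×10^-6/1.137×10^6)
L = 2.36 m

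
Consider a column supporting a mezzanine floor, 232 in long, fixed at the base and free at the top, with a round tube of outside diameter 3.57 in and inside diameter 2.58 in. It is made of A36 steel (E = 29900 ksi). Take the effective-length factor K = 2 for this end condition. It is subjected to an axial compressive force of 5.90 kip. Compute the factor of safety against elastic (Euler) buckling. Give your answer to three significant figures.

n ≈ 1.35

d_o = 3.57 in, d_i = 2.58 in
I = π(d_o⁴ − d_i⁴)/64 = π(3.57⁴ − 2.580⁴)/64 = 5.798 in⁴
Effective length L_e = K·L = 2 × 232 = 464.0 in
P_cr = π²EI / L_e² = π² × 29900×10³ × 5.798 / 464.0² = 7.948×10^3 lb
Factor of safety n = P_cr / P = 7.9478 / 5.90 = 1.35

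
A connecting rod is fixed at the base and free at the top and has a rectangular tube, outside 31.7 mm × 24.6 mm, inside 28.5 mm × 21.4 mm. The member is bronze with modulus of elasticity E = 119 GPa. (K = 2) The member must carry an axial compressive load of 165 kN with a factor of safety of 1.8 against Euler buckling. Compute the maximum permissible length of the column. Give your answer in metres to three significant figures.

L_max ≈ 0.126 m

Weak-axis I_min = (h_o·b_o³ − h_i·b_i³)/12 with b_o = 24.6, b_i = 21.40 mm (shorter outer/inner sides).
I_min = (31.7×24.6³ − 28.50×21.40³)/12 = 1.605×10^4 mm⁴
I = 1.605×10^-8 m⁴
Required critical load P_cr = n·P = 1.8 × 165 = 297.0 kN = 2.970×10^5 N
From P_cr = π²EI/(K·L)²:  L = (1/K)·√(π²EI/P_cr) = (1/2)·√(π²×1.19×10^11×1.605×10^-8/2.970×10^5)
L = 0.126 m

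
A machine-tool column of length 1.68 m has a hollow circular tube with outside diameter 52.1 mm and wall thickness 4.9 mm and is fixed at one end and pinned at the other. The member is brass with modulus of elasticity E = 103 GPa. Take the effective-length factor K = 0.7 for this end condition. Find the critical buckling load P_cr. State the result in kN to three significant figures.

P_cr ≈ 150 kN

Inner diameter d_i = 52.1 − 2×4.9 = 42.30 mm
I = π(d_o⁴ − d_i⁴)/64 = π(52.1⁴ − 42.30⁴)/64 = 2.045×10^5 mm⁴
I = 2.045×10^5 mm⁴ = 2.045×10^-7 m⁴
Effective length L_e = K·L = 0.7 × 1.68 = 1.176 m
P_cr = π²EI / L_e² = π² × 103×10⁹ × 2.045×10^-7 / 1.176² = 1.503×10^5 N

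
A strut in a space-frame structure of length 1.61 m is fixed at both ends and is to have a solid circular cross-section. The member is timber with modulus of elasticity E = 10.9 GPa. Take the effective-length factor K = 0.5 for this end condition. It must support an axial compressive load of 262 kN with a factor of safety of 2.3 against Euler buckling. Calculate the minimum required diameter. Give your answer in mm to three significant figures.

d ≈ 92.7 mm

Required P_cr = n·P = 2.3 × 262 = 602.6 kN
L_e = K·L = 0.5 × 1.61 = 0.8050 m
Required I = P_cr·L_e²/(π²E) = 6.026×10^5 × 0.8050² / (π² × 1.09×10^10) = 3.630×10^-6 m⁴
I_req = 3.630×10^6 mm⁴
Solid circle: I = πd⁴/64  ⇒  d = (64I/π)^(1/4) = (64×3.630×10^6/π)^(1/4) = 92.7 mm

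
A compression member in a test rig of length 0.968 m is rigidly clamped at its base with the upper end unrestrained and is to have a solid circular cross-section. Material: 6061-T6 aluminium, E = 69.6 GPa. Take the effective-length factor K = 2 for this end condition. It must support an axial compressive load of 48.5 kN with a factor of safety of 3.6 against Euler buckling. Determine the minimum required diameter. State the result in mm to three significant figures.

d ≈ 66.4 mm

Required P_cr = n·P = 3.6 × 48.5 = 174.6 kN
L_e = K·L = 2 × 0.968 = 1.936 m
Required I = P_cr·L_e²/(π²E) = 1.746×10^5 × 1.936² / (π² × 6.96×10^10) = 9.527×10^-7 m⁴
I_req = 9.527×10^5 mm⁴
Solid circle: I = πd⁴/64  ⇒  d = (64I/π)^(1/4) = (64×9.527×10^5/π)^(1/4) = 66.4 mm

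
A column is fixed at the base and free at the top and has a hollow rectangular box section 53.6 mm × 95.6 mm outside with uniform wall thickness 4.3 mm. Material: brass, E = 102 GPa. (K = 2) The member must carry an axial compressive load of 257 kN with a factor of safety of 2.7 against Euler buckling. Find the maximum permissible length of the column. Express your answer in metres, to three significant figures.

L_max ≈ 0.453 m

Inner dimensions: h_i = 95.6 − 2×4.3 = 87.00 mm, b_i = 53.6 − 2×4.3 = 45.00 mm
Weak-axis I_min = (h_o·b_o³ − h_i·b_i³)/12 with b_o = 53.6, b_i = 45.00 mm (shorter outer/inner sides).
I_min = (95.6×53.6³ − 87.00×45.00³)/12 = 5.661×10^5 mm⁴
I = 5.661×10^-7 m⁴
Required critical load P_cr = n·P = 2.7 × 257 = 693.9 kN = 6.939×10^5 N
From P_cr = π²EI/(K·L)²:  L = (1/K)·√(π²EI/P_cr) = (1/2)·√(π²×1.02×10^11×5.661×10^-7/6.939×10^5)
L = 0.453 m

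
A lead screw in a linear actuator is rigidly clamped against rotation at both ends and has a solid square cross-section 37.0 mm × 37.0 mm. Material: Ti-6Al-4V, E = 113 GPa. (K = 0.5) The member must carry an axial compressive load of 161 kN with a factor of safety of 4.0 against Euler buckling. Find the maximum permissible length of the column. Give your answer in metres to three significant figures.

I = a⁴/12 = 37.0⁴/12 = 1.562×10^5 mm⁴
I = 1.562×10^-7 m⁴
Required critical load P_cr = n·P = 4.0 × 161 = 644.0 kN = 6.440×10^5 N
From P_cr = π²EI/(K·L)²:  L = (1/K)·√(π²EI/P_cr) = (1/0.5)·√(π²×1.13×10^11×1.562×10^-7/6.440×10^5)
L = 1.04 m

L_max ≈ 1.04 m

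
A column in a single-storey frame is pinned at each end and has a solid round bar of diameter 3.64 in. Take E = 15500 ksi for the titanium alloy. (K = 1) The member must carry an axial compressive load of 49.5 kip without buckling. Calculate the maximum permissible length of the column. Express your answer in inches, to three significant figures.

I = πd⁴/64 = π×3.64⁴/64 = 8.617 in⁴
At the buckling limit P_cr = P = 4.950×10^4 lb
From P_cr = π²EI/(K·L)²:  L = (1/K)·√(π²EI/P_cr) = (1/1)·√(π²×1.55×10^7×8.617/4.950×10^4)
L = 163 in

L_max ≈ 163 in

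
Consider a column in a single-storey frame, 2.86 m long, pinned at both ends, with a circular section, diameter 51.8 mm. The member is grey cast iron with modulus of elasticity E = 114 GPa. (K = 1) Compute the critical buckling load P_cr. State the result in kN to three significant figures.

P_cr ≈ 48.6 kN

I = πd⁴/64 = π×51.8⁴/64 = 3.534×10^5 mm⁴
I = 3.534×10^5 mm⁴ = 3.534×10^-7 m⁴
Effective length L_e = K·L = 1 × 2.86 = 2.860 m
P_cr = π²EI / L_e² = π² × 114×10⁹ × 3.534×10^-7 / 2.860² = 4.861×10^4 N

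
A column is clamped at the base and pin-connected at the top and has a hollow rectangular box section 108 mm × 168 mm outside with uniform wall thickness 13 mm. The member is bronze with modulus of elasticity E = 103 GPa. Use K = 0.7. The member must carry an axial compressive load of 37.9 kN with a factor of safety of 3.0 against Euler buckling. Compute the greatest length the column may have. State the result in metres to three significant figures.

L_max ≈ 14.2 m

Inner dimensions: h_i = 168 − 2×13 = 142.0 mm, b_i = 108 − 2×13 = 82.00 mm
Weak-axis I_min = (h_o·b_o³ − h_i·b_i³)/12 with b_o = 108, b_i = 82.00 mm (shorter outer/inner sides).
I_min = (168×108³ − 142.0×82.00³)/12 = 1.111×10^7 mm⁴
I = 1.111×10^-5 m⁴
Required critical load P_cr = n·P = 3.0 × 37.9 = 113.7 kN = 1.137×10^5 N
From P_cr = π²EI/(K·L)²:  L = (1/K)·√(π²EI/P_cr) = (1/0.7)·√(π²×1.03×10^11×1.111×10^-5/1.137×10^5)
L = 14.2 m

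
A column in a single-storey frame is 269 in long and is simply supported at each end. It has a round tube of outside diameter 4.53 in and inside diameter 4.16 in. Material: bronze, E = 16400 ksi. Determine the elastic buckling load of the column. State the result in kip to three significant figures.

P_cr ≈ 13.4 kip

d_o = 4.53 in, d_i = 4.16 in
I = π(d_o⁴ − d_i⁴)/64 = π(4.53⁴ − 4.160⁴)/64 = 5.970 in⁴
Effective length L_e = K·L = 1 × 269 = 269.0 in
P_cr = π²EI / L_e² = π² × 16400×10³ × 5.970 / 269.0² = 1.335×10^4 lb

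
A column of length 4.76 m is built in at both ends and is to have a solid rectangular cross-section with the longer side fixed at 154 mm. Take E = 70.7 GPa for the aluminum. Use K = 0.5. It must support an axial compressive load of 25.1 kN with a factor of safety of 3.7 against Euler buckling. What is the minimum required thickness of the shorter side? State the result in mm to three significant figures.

b ≈ 38.9 mm

Required P_cr = n·P = 3.7 × 25.1 = 92.87 kN
L_e = K·L = 0.5 × 4.76 = 2.380 m
Required I = P_cr·L_e²/(π²E) = 9.287×10^4 × 2.380² / (π² × 7.07×10^10) = 7.539×10^-7 m⁴
I_req = 7.539×10^5 mm⁴
Rectangle, weak axis: I_min = h·b³/12 with h = 154 mm fixed  ⇒  b = (12I/h)^(1/3) = 38.9 mm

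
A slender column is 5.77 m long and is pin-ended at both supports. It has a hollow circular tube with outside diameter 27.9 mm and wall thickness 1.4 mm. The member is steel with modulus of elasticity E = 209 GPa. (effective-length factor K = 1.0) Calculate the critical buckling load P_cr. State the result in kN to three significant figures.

P_cr ≈ 0.636 kN

Inner diameter d_i = 27.9 − 2×1.4 = 25.10 mm
I = π(d_o⁴ − d_i⁴)/64 = π(27.9⁴ − 25.10⁴)/64 = 1.026×10^4 mm⁴
I = 1.026×10^4 mm⁴ = 1.026×10^-8 m⁴
Effective length L_e = K·L = 1 × 5.77 = 5.770 m
P_cr = π²EI / L_e² = π² × 209×10⁹ × 1.026×10^-8 / 5.770² = 635.7 N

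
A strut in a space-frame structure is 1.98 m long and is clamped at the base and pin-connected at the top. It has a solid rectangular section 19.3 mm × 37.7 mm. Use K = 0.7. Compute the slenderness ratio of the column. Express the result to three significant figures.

Buckling occurs about the weak axis: I_min = h·b³/12 with b = 19.3 mm (the shorter side).
I_min = 37.7×19.3³/12 = 2.259×10^4 mm⁴
A = 727.6 mm²;  r_min = √(I/A) = √(2.259×10^4/727.6) = 5.571 mm
L_e = K·L = 0.7 × 1.98 m = 1.386 m = 1386.0 mm
λ = L_e / r_min = 1386.0 / 5.571 = 249

λ ≈ 249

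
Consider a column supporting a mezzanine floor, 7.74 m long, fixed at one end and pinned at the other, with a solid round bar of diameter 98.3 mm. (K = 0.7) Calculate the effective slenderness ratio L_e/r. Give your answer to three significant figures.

For a solid circle r = d/4 = 98.3/4 = 24.58 mm
L_e = K·L = 0.7 × 7.74 m = 5.418 m = 5418.0 mm
λ = L_e / r_min = 5418.0 / 24.57 = 220

λ ≈ 220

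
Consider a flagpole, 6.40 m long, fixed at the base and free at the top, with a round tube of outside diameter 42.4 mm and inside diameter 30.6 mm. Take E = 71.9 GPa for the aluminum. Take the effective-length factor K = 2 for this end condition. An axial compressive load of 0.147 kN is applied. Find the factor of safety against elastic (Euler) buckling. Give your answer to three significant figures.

d_o = 42.4 mm, d_i = 30.6 mm
I = π(d_o⁴ − d_i⁴)/64 = π(42.4⁴ − 30.60⁴)/64 = 1.156×10^5 mm⁴
I = 1.156×10^5 mm⁴ = 1.156×10^-7 m⁴
Effective length L_e = K·L = 2 × 6.40 = 12.80 m
P_cr = π²EI / L_e² = π² × 71.9×10⁹ × 1.156×10^-7 / 12.80² = 500.7 N
Factor of safety n = P_cr / P = 0.50073 / 0.147 = 3.41

n ≈ 3.41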